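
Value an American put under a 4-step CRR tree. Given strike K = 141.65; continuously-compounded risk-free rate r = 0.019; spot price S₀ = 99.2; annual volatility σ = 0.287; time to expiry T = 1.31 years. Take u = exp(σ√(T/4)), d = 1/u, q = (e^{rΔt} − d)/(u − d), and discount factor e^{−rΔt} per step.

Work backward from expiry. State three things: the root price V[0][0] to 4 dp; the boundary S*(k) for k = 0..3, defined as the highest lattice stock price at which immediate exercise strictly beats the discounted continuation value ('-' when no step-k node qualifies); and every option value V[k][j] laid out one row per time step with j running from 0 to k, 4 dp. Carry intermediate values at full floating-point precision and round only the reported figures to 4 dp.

price = 43.3913
boundary = - 84.1747 99.2000 116.9073
tree:
43.3913
57.4753 28.5744
70.2247 42.4500 13.7917
81.0431 57.4753 24.7427 2.0102
90.2229 70.2247 42.4500 3.8746 0.0000

Δt=0.32750, u=1.17850, d=0.84854, q=0.47795, disc=e^(-rΔt)=0.99380
k=4 terminal: V=max(K-S,0) → 90.2229 70.2247 42.4500 3.8746 0.0000
k=3: j=0 S=60.6069 intr=81.0431 cont=80.1645 V=81.0431[EX]; j=1 S=84.1747 intr=57.4753 cont=56.5966 V=57.4753[EX]; j=2 S=116.9073 intr=24.7427 cont=23.8640 V=24.7427[EX]; j=3 S=162.3684 intr=0.0000 cont=2.0102 V=2.0102[hold]  S*(3)=116.9073
k=2: j=0 S=71.4253 intr=70.2247 cont=69.3461 V=70.2247[EX]; j=1 S=99.2000 intr=42.4500 cont=41.5713 V=42.4500[EX]; j=2 S=137.7754 intr=3.8746 cont=13.7917 V=13.7917[hold]  S*(2)=99.2000
k=1: j=0 S=84.1747 intr=57.4753 cont=56.5966 V=57.4753[EX]; j=1 S=116.9073 intr=24.7427 cont=28.5744 V=28.5744[hold]  S*(1)=84.1747
k=0: j=0 S=99.2000 intr=42.4500 cont=43.3913 V=43.3913[hold]  S*(0)=-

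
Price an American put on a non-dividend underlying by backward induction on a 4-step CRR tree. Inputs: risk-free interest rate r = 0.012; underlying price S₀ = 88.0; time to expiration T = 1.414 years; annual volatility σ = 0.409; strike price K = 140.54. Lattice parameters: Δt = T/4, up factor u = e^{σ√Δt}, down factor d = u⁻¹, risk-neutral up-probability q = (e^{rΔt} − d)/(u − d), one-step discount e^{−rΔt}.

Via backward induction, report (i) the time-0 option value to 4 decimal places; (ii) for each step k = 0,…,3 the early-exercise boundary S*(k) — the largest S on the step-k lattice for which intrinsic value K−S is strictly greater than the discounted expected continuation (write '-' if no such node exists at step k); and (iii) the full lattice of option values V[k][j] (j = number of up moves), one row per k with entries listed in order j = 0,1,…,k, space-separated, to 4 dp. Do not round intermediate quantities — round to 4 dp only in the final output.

price = 55.3529
boundary = - 69.0039 88.0000 69.0039
tree:
55.3529
71.5361 35.9508
86.4317 52.5400 15.8647
98.1118 71.5361 28.8710 0.0000
107.2706 86.4317 52.5400 0.0000 0.0000

Δt=0.35350, u=1.27529, d=0.78413, q=0.44816, disc=e^(-rΔt)=0.99577
k=4 terminal: V=max(K-S,0) → 107.2706 86.4317 52.5400 0.0000 0.0000
k=3: j=0 S=42.4282 intr=98.1118 cont=97.5169 V=98.1118[EX]; j=1 S=69.0039 intr=71.5361 cont=70.9412 V=71.5361[EX]; j=2 S=112.2256 intr=28.3144 cont=28.8710 V=28.8710[hold]; j=3 S=182.5201 intr=0.0000 cont=0.0000 V=0.0000[hold]  S*(3)=69.0039
k=2: j=0 S=54.1083 intr=86.4317 cont=85.8368 V=86.4317[EX]; j=1 S=88.0000 intr=52.5400 cont=52.1935 V=52.5400[EX]; j=2 S=143.1203 intr=0.0000 cont=15.8647 V=15.8647[hold]  S*(2)=88.0000
k=1: j=0 S=69.0039 intr=71.5361 cont=70.9412 V=71.5361[EX]; j=1 S=112.2256 intr=28.3144 cont=35.9508 V=35.9508[hold]  S*(1)=69.0039
k=0: j=0 S=88.0000 intr=52.5400 cont=55.3529 V=55.3529[hold]  S*(0)=-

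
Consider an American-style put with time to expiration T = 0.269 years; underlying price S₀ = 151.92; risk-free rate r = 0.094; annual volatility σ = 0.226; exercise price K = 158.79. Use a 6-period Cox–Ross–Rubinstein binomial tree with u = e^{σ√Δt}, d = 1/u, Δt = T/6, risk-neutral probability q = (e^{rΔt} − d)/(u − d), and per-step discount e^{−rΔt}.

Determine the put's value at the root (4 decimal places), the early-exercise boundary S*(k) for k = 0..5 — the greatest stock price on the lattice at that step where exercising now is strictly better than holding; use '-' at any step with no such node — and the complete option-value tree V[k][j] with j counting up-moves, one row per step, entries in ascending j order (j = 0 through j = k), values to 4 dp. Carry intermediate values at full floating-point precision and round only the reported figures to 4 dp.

params: Δt=0.04483 u=1.04902 d=0.95327 q=0.53215 e^(-rΔt)=0.99579
t_6 payoffs: 44.7857 33.3356 20.7356 6.8700 0.0000 0.0000 0.0000
t_5: node(5,0) S=119.5924 payoff=39.1976 vs cont=38.5298 → 39.1976 [stop]  node(5,1) S=131.6037 payoff=27.1863 vs cont=26.5185 → 27.1863 [stop]  node(5,2) S=144.8214 payoff=13.9686 vs cont=13.3008 → 13.9686 [stop]  node(5,3) S=159.3666 payoff=0.0000 vs cont=3.2006 → 3.2006 [wait]  node(5,4) S=175.3726 payoff=0.0000 vs cont=0.0000 → 0.0000 [wait]  node(5,5) S=192.9863 payoff=0.0000 vs cont=0.0000 → 0.0000 [wait]  ⇒ S*(5)=144.8214
t_4: node(4,0) S=125.4544 payoff=33.3356 vs cont=32.6678 → 33.3356 [stop]  node(4,1) S=138.0544 payoff=20.7356 vs cont=20.0678 → 20.7356 [stop]  node(4,2) S=151.9200 payoff=6.8700 vs cont=8.2038 → 8.2038 [wait]  node(4,3) S=167.1782 payoff=0.0000 vs cont=1.4911 → 1.4911 [wait]  node(4,4) S=183.9688 payoff=0.0000 vs cont=0.0000 → 0.0000 [wait]  ⇒ S*(4)=138.0544
t_3: node(3,0) S=131.6037 payoff=27.1863 vs cont=26.5185 → 27.1863 [stop]  node(3,1) S=144.8214 payoff=13.9686 vs cont=14.0076 → 14.0076 [wait]  node(3,2) S=159.3666 payoff=0.0000 vs cont=4.6122 → 4.6122 [wait]  node(3,3) S=175.3726 payoff=0.0000 vs cont=0.6947 → 0.6947 [wait]  ⇒ S*(3)=131.6037
t_2: node(2,0) S=138.0544 payoff=20.7356 vs cont=20.0884 → 20.7356 [stop]  node(2,1) S=151.9200 payoff=6.8700 vs cont=8.9700 → 8.9700 [wait]  node(2,2) S=167.1782 payoff=0.0000 vs cont=2.5169 → 2.5169 [wait]  ⇒ S*(2)=138.0544
t_1: node(1,0) S=144.8214 payoff=13.9686 vs cont=14.4136 → 14.4136 [wait]  node(1,1) S=159.3666 payoff=0.0000 vs cont=5.5127 → 5.5127 [wait]  ⇒ S*(1)=-
t_0: node(0,0) S=151.9200 payoff=6.8700 vs cont=9.6363 → 9.6363 [wait]  ⇒ S*(0)=-

price = 9.6363
boundary = - - 138.0544 131.6037 138.0544 144.8214
tree:
9.6363
14.4136 5.5127
20.7356 8.9700 2.5169
27.1863 14.0076 4.6122 0.6947
33.3356 20.7356 8.2038 1.4911 0.0000
39.1976 27.1863 13.9686 3.2006 0.0000 0.0000
44.7857 33.3356 20.7356 6.8700 0.0000 0.0000 0.0000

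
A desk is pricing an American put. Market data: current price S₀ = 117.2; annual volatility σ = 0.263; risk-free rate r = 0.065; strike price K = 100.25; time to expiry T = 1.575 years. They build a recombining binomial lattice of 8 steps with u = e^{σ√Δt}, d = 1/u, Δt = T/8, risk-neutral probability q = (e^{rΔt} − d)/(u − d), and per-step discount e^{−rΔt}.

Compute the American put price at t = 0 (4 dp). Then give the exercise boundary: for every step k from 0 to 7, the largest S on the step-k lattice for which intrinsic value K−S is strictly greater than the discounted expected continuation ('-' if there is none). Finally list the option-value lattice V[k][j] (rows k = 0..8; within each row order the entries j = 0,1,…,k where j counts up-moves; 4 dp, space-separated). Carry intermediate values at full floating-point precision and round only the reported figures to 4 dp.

Δt=0.19687  u=1.12378  d=0.88986  q=0.52592  discount=0.98728
step 8 (expiry): payoffs max(K−S,0) = 54.1725 42.0600 26.7634 7.4457 0.0000 0.0000 0.0000 0.0000 0.0000
step 7: (k=7,j=0): S=51.7808, (K−S)⁺=48.4692, hold=47.1945 ⇒ V=48.4692 exercise | (k=7,j=1): S=65.3926, (K−S)⁺=34.8574, hold=33.5827 ⇒ V=34.8574 exercise | (k=7,j=2): S=82.5825, (K−S)⁺=17.6675, hold=16.3928 ⇒ V=17.6675 exercise | (k=7,j=3): S=104.2912, (K−S)⁺=0.0000, hold=3.4850 ⇒ V=3.4850 continue | (k=7,j=4): S=131.7066, (K−S)⁺=0.0000, hold=0.0000 ⇒ V=0.0000 continue | (k=7,j=5): S=166.3287, (K−S)⁺=0.0000, hold=0.0000 ⇒ V=0.0000 continue | (k=7,j=6): S=210.0520, (K−S)⁺=0.0000, hold=0.0000 ⇒ V=0.0000 continue | (k=7,j=7): S=265.2690, (K−S)⁺=0.0000, hold=0.0000 ⇒ V=0.0000 continue  boundary S*=82.5825
step 6: (k=6,j=0): S=58.1900, (K−S)⁺=42.0600, hold=40.7853 ⇒ V=42.0600 exercise | (k=6,j=1): S=73.4866, (K−S)⁺=26.7634, hold=25.4887 ⇒ V=26.7634 exercise | (k=6,j=2): S=92.8043, (K−S)⁺=7.4457, hold=10.0789 ⇒ V=10.0789 continue | (k=6,j=3): S=117.2000, (K−S)⁺=0.0000, hold=1.6312 ⇒ V=1.6312 continue | (k=6,j=4): S=148.0087, (K−S)⁺=0.0000, hold=0.0000 ⇒ V=0.0000 continue | (k=6,j=5): S=186.9162, (K−S)⁺=0.0000, hold=0.0000 ⇒ V=0.0000 continue | (k=6,j=6): S=236.0515, (K−S)⁺=0.0000, hold=0.0000 ⇒ V=0.0000 continue  boundary S*=73.4866
step 5: (k=5,j=0): S=65.3926, (K−S)⁺=34.8574, hold=33.5827 ⇒ V=34.8574 exercise | (k=5,j=1): S=82.5825, (K−S)⁺=17.6675, hold=17.7600 ⇒ V=17.7600 continue | (k=5,j=2): S=104.2912, (K−S)⁺=0.0000, hold=5.5644 ⇒ V=5.5644 continue | (k=5,j=3): S=131.7066, (K−S)⁺=0.0000, hold=0.7635 ⇒ V=0.7635 continue | (k=5,j=4): S=166.3287, (K−S)⁺=0.0000, hold=0.0000 ⇒ V=0.0000 continue | (k=5,j=5): S=210.0520, (K−S)⁺=0.0000, hold=0.0000 ⇒ V=0.0000 continue  boundary S*=65.3926
step 4: (k=4,j=0): S=73.4866, (K−S)⁺=26.7634, hold=25.5367 ⇒ V=26.7634 exercise | (k=4,j=1): S=92.8043, (K−S)⁺=7.4457, hold=11.2019 ⇒ V=11.2019 continue | (k=4,j=2): S=117.2000, (K−S)⁺=0.0000, hold=3.0009 ⇒ V=3.0009 continue | (k=4,j=3): S=148.0087, (K−S)⁺=0.0000, hold=0.3574 ⇒ V=0.3574 continue | (k=4,j=4): S=186.9162, (K−S)⁺=0.0000, hold=0.0000 ⇒ V=0.0000 continue  boundary S*=73.4866
step 3: (k=3,j=0): S=82.5825, (K−S)⁺=17.6675, hold=18.3431 ⇒ V=18.3431 continue | (k=3,j=1): S=104.2912, (K−S)⁺=0.0000, hold=6.8012 ⇒ V=6.8012 continue | (k=3,j=2): S=131.7066, (K−S)⁺=0.0000, hold=1.5901 ⇒ V=1.5901 continue | (k=3,j=3): S=166.3287, (K−S)⁺=0.0000, hold=0.1673 ⇒ V=0.1673 continue  boundary S*=-
step 2: (k=2,j=0): S=92.8043, (K−S)⁺=7.4457, hold=12.1170 ⇒ V=12.1170 continue | (k=2,j=1): S=117.2000, (K−S)⁺=0.0000, hold=4.0090 ⇒ V=4.0090 continue | (k=2,j=2): S=148.0087, (K−S)⁺=0.0000, hold=0.8311 ⇒ V=0.8311 continue  boundary S*=-
step 1: (k=1,j=0): S=104.2912, (K−S)⁺=0.0000, hold=7.7530 ⇒ V=7.7530 continue | (k=1,j=1): S=131.7066, (K−S)⁺=0.0000, hold=2.3080 ⇒ V=2.3080 continue  boundary S*=-
step 0: (k=0,j=0): S=117.2000, (K−S)⁺=0.0000, hold=4.8272 ⇒ V=4.8272 continue  boundary S*=-

price = 4.8272
boundary = - - - - 73.4866 65.3926 73.4866 82.5825
tree:
4.8272
7.7530 2.3080
12.1170 4.0090 0.8311
18.3431 6.8012 1.5901 0.1673
26.7634 11.2019 3.0009 0.3574 0.0000
34.8574 17.7600 5.5644 0.7635 0.0000 0.0000
42.0600 26.7634 10.0789 1.6312 0.0000 0.0000 0.0000
48.4692 34.8574 17.6675 3.4850 0.0000 0.0000 0.0000 0.0000
54.1725 42.0600 26.7634 7.4457 0.0000 0.0000 0.0000 0.0000 0.0000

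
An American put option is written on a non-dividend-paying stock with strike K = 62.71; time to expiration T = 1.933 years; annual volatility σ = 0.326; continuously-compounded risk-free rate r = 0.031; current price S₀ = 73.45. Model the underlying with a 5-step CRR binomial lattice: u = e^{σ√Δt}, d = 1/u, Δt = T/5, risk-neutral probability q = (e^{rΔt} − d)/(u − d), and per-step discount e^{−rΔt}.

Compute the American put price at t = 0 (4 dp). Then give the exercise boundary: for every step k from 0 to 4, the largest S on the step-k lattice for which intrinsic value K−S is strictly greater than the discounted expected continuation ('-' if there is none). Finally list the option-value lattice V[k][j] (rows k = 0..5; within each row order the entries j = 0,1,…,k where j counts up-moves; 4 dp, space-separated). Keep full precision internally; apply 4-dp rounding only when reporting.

price = 6.2625
boundary = - - - 39.9853 48.9701
tree:
6.2625
9.9553 2.4041
15.3610 4.3271 0.3732
22.7247 7.7394 0.7250 0.0000
30.0610 13.7399 1.4085 0.0000 0.0000
36.0513 22.7247 2.7362 0.0000 0.0000 0.0000

Δt=0.38660  u=1.22470  d=0.81653  q=0.47904  discount=0.98809
step 5 (expiry): payoffs max(K−S,0) = 36.0513 22.7247 2.7362 0.0000 0.0000 0.0000
step 4: (k=4,j=0): S=32.6490, (K−S)⁺=30.0610, hold=29.3139 ⇒ V=30.0610 exercise | (k=4,j=1): S=48.9701, (K−S)⁺=13.7399, hold=12.9928 ⇒ V=13.7399 exercise | (k=4,j=2): S=73.4500, (K−S)⁺=0.0000, hold=1.4085 ⇒ V=1.4085 continue | (k=4,j=3): S=110.1673, (K−S)⁺=0.0000, hold=0.0000 ⇒ V=0.0000 continue | (k=4,j=4): S=165.2394, (K−S)⁺=0.0000, hold=0.0000 ⇒ V=0.0000 continue  boundary S*=48.9701
step 3: (k=3,j=0): S=39.9853, (K−S)⁺=22.7247, hold=21.9776 ⇒ V=22.7247 exercise | (k=3,j=1): S=59.9738, (K−S)⁺=2.7362, hold=7.7394 ⇒ V=7.7394 continue | (k=3,j=2): S=89.9544, (K−S)⁺=0.0000, hold=0.7250 ⇒ V=0.7250 continue | (k=3,j=3): S=134.9221, (K−S)⁺=0.0000, hold=0.0000 ⇒ V=0.0000 continue  boundary S*=39.9853
step 2: (k=2,j=0): S=48.9701, (K−S)⁺=13.7399, hold=15.3610 ⇒ V=15.3610 continue | (k=2,j=1): S=73.4500, (K−S)⁺=0.0000, hold=4.3271 ⇒ V=4.3271 continue | (k=2,j=2): S=110.1673, (K−S)⁺=0.0000, hold=0.3732 ⇒ V=0.3732 continue  boundary S*=-
step 1: (k=1,j=0): S=59.9738, (K−S)⁺=2.7362, hold=9.9553 ⇒ V=9.9553 continue | (k=1,j=1): S=89.9544, (K−S)⁺=0.0000, hold=2.4041 ⇒ V=2.4041 continue  boundary S*=-
step 0: (k=0,j=0): S=73.4500, (K−S)⁺=0.0000, hold=6.2625 ⇒ V=6.2625 continue  boundary S*=-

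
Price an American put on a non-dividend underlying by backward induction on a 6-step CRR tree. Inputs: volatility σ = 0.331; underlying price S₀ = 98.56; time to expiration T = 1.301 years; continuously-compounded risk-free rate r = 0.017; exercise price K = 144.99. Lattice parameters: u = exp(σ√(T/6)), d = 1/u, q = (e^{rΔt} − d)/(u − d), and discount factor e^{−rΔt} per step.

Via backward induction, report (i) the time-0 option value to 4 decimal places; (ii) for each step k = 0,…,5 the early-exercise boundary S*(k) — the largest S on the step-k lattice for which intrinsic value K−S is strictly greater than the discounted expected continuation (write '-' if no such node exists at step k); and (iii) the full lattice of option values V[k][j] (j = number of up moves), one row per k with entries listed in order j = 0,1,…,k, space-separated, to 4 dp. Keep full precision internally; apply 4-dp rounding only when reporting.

price = 48.4751
boundary = - 84.4816 72.4142 84.4816 98.5600 114.9844
tree:
48.4751
60.5084 35.4718
72.5758 47.3317 22.5598
82.9195 60.5084 33.0478 11.0728
91.7857 72.5758 46.4300 18.4241 2.9842
99.3854 82.9195 60.5084 30.0056 5.6887 0.0000
105.8996 91.7857 72.5758 46.4300 10.8441 0.0000 0.0000

params: Δt=0.21683 u=1.16664 d=0.85716 q=0.47348 e^(-rΔt)=0.99632
t_6 payoffs: 105.8996 91.7857 72.5758 46.4300 10.8441 0.0000 0.0000
t_5: node(5,0) S=45.6046 payoff=99.3854 vs cont=98.8519 → 99.3854 [stop]  node(5,1) S=62.0705 payoff=82.9195 vs cont=82.3860 → 82.9195 [stop]  node(5,2) S=84.4816 payoff=60.5084 vs cont=59.9749 → 60.5084 [stop]  node(5,3) S=114.9844 payoff=30.0056 vs cont=29.4721 → 30.0056 [stop]  node(5,4) S=156.5006 payoff=0.0000 vs cont=5.6887 → 5.6887 [wait]  node(5,5) S=213.0064 payoff=0.0000 vs cont=0.0000 → 0.0000 [wait]  ⇒ S*(5)=114.9844
t_4: node(4,0) S=53.2043 payoff=91.7857 vs cont=91.2522 → 91.7857 [stop]  node(4,1) S=72.4142 payoff=72.5758 vs cont=72.0423 → 72.5758 [stop]  node(4,2) S=98.5600 payoff=46.4300 vs cont=45.8965 → 46.4300 [stop]  node(4,3) S=134.1459 payoff=10.8441 vs cont=18.4241 → 18.4241 [wait]  node(4,4) S=182.5805 payoff=0.0000 vs cont=2.9842 → 2.9842 [wait]  ⇒ S*(4)=98.5600
t_3: node(3,0) S=62.0705 payoff=82.9195 vs cont=82.3860 → 82.9195 [stop]  node(3,1) S=84.4816 payoff=60.5084 vs cont=59.9749 → 60.5084 [stop]  node(3,2) S=114.9844 payoff=30.0056 vs cont=33.0478 → 33.0478 [wait]  node(3,3) S=156.5006 payoff=0.0000 vs cont=11.0728 → 11.0728 [wait]  ⇒ S*(3)=84.4816
t_2: node(2,0) S=72.4142 payoff=72.5758 vs cont=72.0423 → 72.5758 [stop]  node(2,1) S=98.5600 payoff=46.4300 vs cont=47.3317 → 47.3317 [wait]  node(2,2) S=134.1459 payoff=10.8441 vs cont=22.5598 → 22.5598 [wait]  ⇒ S*(2)=72.4142
t_1: node(1,0) S=84.4816 payoff=60.5084 vs cont=60.4002 → 60.5084 [stop]  node(1,1) S=114.9844 payoff=30.0056 vs cont=35.4718 → 35.4718 [wait]  ⇒ S*(1)=84.4816
t_0: node(0,0) S=98.5600 payoff=46.4300 vs cont=48.4751 → 48.4751 [wait]  ⇒ S*(0)=-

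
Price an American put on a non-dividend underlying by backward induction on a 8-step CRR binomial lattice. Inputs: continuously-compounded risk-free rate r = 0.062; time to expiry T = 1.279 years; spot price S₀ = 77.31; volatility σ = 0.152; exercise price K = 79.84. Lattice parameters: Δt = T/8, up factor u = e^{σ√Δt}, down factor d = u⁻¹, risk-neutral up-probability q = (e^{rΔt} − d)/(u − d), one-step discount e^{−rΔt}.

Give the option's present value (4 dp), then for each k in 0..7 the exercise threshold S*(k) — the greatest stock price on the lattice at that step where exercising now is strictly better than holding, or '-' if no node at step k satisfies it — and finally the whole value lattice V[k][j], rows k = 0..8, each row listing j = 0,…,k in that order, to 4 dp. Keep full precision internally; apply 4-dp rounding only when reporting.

Δt=0.15987, u=1.06266, d=0.94103, q=0.56671, disc=e^(-rΔt)=0.99014
k=8 terminal: V=max(K-S,0) → 32.2980 26.1533 19.2143 11.3785 2.5300 0.0000 0.0000 0.0000 0.0000
k=7: j=0 S=50.5210 intr=29.3190 cont=28.5315 V=29.3190[EX]; j=1 S=57.0508 intr=22.7892 cont=22.0017 V=22.7892[EX]; j=2 S=64.4245 intr=15.4155 cont=14.6280 V=15.4155[EX]; j=3 S=72.7513 intr=7.0887 cont=6.3012 V=7.0887[EX]; j=4 S=82.1543 intr=0.0000 cont=1.0854 V=1.0854[hold]; j=5 S=92.7727 intr=0.0000 cont=0.0000 V=0.0000[hold]; j=6 S=104.7634 intr=0.0000 cont=0.0000 V=0.0000[hold]; j=7 S=118.3039 intr=0.0000 cont=0.0000 V=0.0000[hold]  S*(7)=72.7513
k=6: j=0 S=53.6867 intr=26.1533 cont=25.3658 V=26.1533[EX]; j=1 S=60.6257 intr=19.2143 cont=18.4268 V=19.2143[EX]; j=2 S=68.4615 intr=11.3785 cont=10.5911 V=11.3785[EX]; j=3 S=77.3100 intr=2.5300 cont=3.6502 V=3.6502[hold]; j=4 S=87.3022 intr=0.0000 cont=0.4657 V=0.4657[hold]; j=5 S=98.5859 intr=0.0000 cont=0.0000 V=0.0000[hold]; j=6 S=111.3280 intr=0.0000 cont=0.0000 V=0.0000[hold]  S*(6)=68.4615
k=5: j=0 S=57.0508 intr=22.7892 cont=22.0017 V=22.7892[EX]; j=1 S=64.4245 intr=15.4155 cont=14.6280 V=15.4155[EX]; j=2 S=72.7513 intr=7.0887 cont=6.9298 V=7.0887[EX]; j=3 S=82.1543 intr=0.0000 cont=1.8273 V=1.8273[hold]; j=4 S=92.7727 intr=0.0000 cont=0.1998 V=0.1998[hold]; j=5 S=104.7634 intr=0.0000 cont=0.0000 V=0.0000[hold]  S*(5)=72.7513
k=4: j=0 S=60.6257 intr=19.2143 cont=18.4268 V=19.2143[EX]; j=1 S=68.4615 intr=11.3785 cont=10.5911 V=11.3785[EX]; j=2 S=77.3100 intr=2.5300 cont=4.0665 V=4.0665[hold]; j=3 S=87.3022 intr=0.0000 cont=0.8960 V=0.8960[hold]; j=4 S=98.5859 intr=0.0000 cont=0.0857 V=0.0857[hold]  S*(4)=68.4615
k=3: j=0 S=64.4245 intr=15.4155 cont=14.6280 V=15.4155[EX]; j=1 S=72.7513 intr=7.0887 cont=7.1633 V=7.1633[hold]; j=2 S=82.1543 intr=0.0000 cont=2.2473 V=2.2473[hold]; j=3 S=92.7727 intr=0.0000 cont=0.4325 V=0.4325[hold]  S*(3)=64.4245
k=2: j=0 S=68.4615 intr=11.3785 cont=10.6330 V=11.3785[EX]; j=1 S=77.3100 intr=2.5300 cont=4.3342 V=4.3342[hold]; j=2 S=87.3022 intr=0.0000 cont=1.2068 V=1.2068[hold]  S*(2)=68.4615
k=1: j=0 S=72.7513 intr=7.0887 cont=7.3136 V=7.3136[hold]; j=1 S=82.1543 intr=0.0000 cont=2.5366 V=2.5366[hold]  S*(1)=-
k=0: j=0 S=77.3100 intr=2.5300 cont=4.5610 V=4.5610[hold]  S*(0)=-

price = 4.5610
boundary = - - 68.4615 64.4245 68.4615 72.7513 68.4615 72.7513
tree:
4.5610
7.3136 2.5366
11.3785 4.3342 1.2068
15.4155 7.1633 2.2473 0.4325
19.2143 11.3785 4.0665 0.8960 0.0857
22.7892 15.4155 7.0887 1.8273 0.1998 0.0000
26.1533 19.2143 11.3785 3.6502 0.4657 0.0000 0.0000
29.3190 22.7892 15.4155 7.0887 1.0854 0.0000 0.0000 0.0000
32.2980 26.1533 19.2143 11.3785 2.5300 0.0000 0.0000 0.0000 0.0000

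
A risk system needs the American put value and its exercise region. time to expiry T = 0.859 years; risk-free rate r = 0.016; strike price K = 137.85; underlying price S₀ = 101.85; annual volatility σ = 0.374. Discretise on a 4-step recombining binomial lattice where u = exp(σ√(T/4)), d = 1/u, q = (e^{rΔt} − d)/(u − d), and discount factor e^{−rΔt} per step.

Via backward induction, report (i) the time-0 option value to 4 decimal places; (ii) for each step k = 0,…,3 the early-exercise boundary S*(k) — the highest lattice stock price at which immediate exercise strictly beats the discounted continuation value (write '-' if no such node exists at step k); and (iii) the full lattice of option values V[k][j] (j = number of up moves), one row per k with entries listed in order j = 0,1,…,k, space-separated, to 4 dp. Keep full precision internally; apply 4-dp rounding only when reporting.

params: Δt=0.21475 u=1.18924 d=0.84087 q=0.46666 e^(-rΔt)=0.99657
t_4 payoffs: 86.9309 65.8354 36.0000 0.0000 0.0000
t_3: node(3,0) S=60.5551 payoff=77.2949 vs cont=76.8221 → 77.2949 [stop]  node(3,1) S=85.6428 payoff=52.2072 vs cont=51.7343 → 52.2072 [stop]  node(3,2) S=121.1243 payoff=16.7257 vs cont=19.1344 → 19.1344 [wait]  node(3,3) S=171.3055 payoff=0.0000 vs cont=0.0000 → 0.0000 [wait]  ⇒ S*(3)=85.6428
t_2: node(2,0) S=72.0146 payoff=65.8354 vs cont=65.3625 → 65.8354 [stop]  node(2,1) S=101.8500 payoff=36.0000 vs cont=36.6473 → 36.6473 [wait]  node(2,2) S=144.0460 payoff=0.0000 vs cont=10.1702 → 10.1702 [wait]  ⇒ S*(2)=72.0146
t_1: node(1,0) S=85.6428 payoff=52.2072 vs cont=52.0354 → 52.2072 [stop]  node(1,1) S=121.1243 payoff=16.7257 vs cont=24.2082 → 24.2082 [wait]  ⇒ S*(1)=85.6428
t_0: node(0,0) S=101.8500 payoff=36.0000 vs cont=39.0069 → 39.0069 [wait]  ⇒ S*(0)=-

price = 39.0069
boundary = - 85.6428 72.0146 85.6428
tree:
39.0069
52.2072 24.2082
65.8354 36.6473 10.1702
77.2949 52.2072 19.1344 0.0000
86.9309 65.8354 36.0000 0.0000 0.0000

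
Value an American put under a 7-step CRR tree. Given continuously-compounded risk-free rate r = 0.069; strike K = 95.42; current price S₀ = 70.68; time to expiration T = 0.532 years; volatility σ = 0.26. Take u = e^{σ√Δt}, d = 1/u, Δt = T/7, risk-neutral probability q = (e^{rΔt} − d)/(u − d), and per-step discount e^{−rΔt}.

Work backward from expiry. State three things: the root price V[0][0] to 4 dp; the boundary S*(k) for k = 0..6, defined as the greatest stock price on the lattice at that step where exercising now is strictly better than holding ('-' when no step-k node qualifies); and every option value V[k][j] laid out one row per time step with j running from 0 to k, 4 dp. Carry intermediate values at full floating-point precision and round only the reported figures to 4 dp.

params: Δt=0.07600 u=1.07431 d=0.93083 q=0.51873 e^(-rΔt)=0.99477
t_7 payoffs: 52.6249 46.0285 38.4154 29.6288 19.4879 7.7838 0.0000 0.0000
t_6: node(6,0) S=45.9751 payoff=49.4449 vs cont=48.9458 → 49.4449 [stop]  node(6,1) S=53.0616 payoff=42.3584 vs cont=41.8593 → 42.3584 [stop]  node(6,2) S=61.2405 payoff=34.1795 vs cont=33.6804 → 34.1795 [stop]  node(6,3) S=70.6800 payoff=24.7400 vs cont=24.2409 → 24.7400 [stop]  node(6,4) S=81.5745 payoff=13.8455 vs cont=13.3464 → 13.8455 [stop]  node(6,5) S=94.1483 payoff=1.2717 vs cont=3.7265 → 3.7265 [wait]  node(6,6) S=108.6601 payoff=0.0000 vs cont=0.0000 → 0.0000 [wait]  ⇒ S*(6)=81.5745
t_5: node(5,0) S=49.3915 payoff=46.0285 vs cont=45.5295 → 46.0285 [stop]  node(5,1) S=57.0046 payoff=38.4154 vs cont=37.9164 → 38.4154 [stop]  node(5,2) S=65.7912 payoff=29.6288 vs cont=29.1298 → 29.6288 [stop]  node(5,3) S=75.9321 payoff=19.4879 vs cont=18.9888 → 19.4879 [stop]  node(5,4) S=87.6362 payoff=7.7838 vs cont=8.5515 → 8.5515 [wait]  node(5,5) S=101.1443 payoff=0.0000 vs cont=1.7841 → 1.7841 [wait]  ⇒ S*(5)=75.9321
t_4: node(4,0) S=53.0616 payoff=42.3584 vs cont=41.8593 → 42.3584 [stop]  node(4,1) S=61.2405 payoff=34.1795 vs cont=33.6804 → 34.1795 [stop]  node(4,2) S=70.6800 payoff=24.7400 vs cont=24.2409 → 24.7400 [stop]  node(4,3) S=81.5745 payoff=13.8455 vs cont=13.7425 → 13.8455 [stop]  node(4,4) S=94.1483 payoff=1.2717 vs cont=5.0146 → 5.0146 [wait]  ⇒ S*(4)=81.5745
t_3: node(3,0) S=57.0046 payoff=38.4154 vs cont=37.9164 → 38.4154 [stop]  node(3,1) S=65.7912 payoff=29.6288 vs cont=29.1298 → 29.6288 [stop]  node(3,2) S=75.9321 payoff=19.4879 vs cont=18.9888 → 19.4879 [stop]  node(3,3) S=87.6362 payoff=7.7838 vs cont=9.2162 → 9.2162 [wait]  ⇒ S*(3)=75.9321
t_2: node(2,0) S=61.2405 payoff=34.1795 vs cont=33.6804 → 34.1795 [stop]  node(2,1) S=70.6800 payoff=24.7400 vs cont=24.2409 → 24.7400 [stop]  node(2,2) S=81.5745 payoff=13.8455 vs cont=14.0855 → 14.0855 [wait]  ⇒ S*(2)=70.6800
t_1: node(1,0) S=65.7912 payoff=29.6288 vs cont=29.1298 → 29.6288 [stop]  node(1,1) S=75.9321 payoff=19.4879 vs cont=19.1127 → 19.4879 [stop]  ⇒ S*(1)=75.9321
t_0: node(0,0) S=70.6800 payoff=24.7400 vs cont=24.2409 → 24.7400 [stop]  ⇒ S*(0)=70.6800

price = 24.7400
boundary = 70.6800 75.9321 70.6800 75.9321 81.5745 75.9321 81.5745
tree:
24.7400
29.6288 19.4879
34.1795 24.7400 14.0855
38.4154 29.6288 19.4879 9.2162
42.3584 34.1795 24.7400 13.8455 5.0146
46.0285 38.4154 29.6288 19.4879 8.5515 1.7841
49.4449 42.3584 34.1795 24.7400 13.8455 3.7265 0.0000
52.6249 46.0285 38.4154 29.6288 19.4879 7.7838 0.0000 0.0000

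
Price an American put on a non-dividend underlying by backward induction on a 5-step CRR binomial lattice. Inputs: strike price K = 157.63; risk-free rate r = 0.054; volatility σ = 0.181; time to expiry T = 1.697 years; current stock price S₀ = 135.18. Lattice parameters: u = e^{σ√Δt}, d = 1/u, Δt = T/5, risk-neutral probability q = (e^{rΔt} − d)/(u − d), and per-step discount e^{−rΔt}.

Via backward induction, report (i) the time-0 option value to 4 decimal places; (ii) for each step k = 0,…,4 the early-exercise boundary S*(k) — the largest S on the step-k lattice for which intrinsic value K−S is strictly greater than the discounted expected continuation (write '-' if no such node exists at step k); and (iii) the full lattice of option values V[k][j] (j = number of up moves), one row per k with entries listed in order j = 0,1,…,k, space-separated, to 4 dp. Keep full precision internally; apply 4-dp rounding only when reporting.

price = 22.5557
boundary = - 121.6515 135.1800 121.6515 135.1800
tree:
22.5557
35.9785 12.8040
48.1532 22.4500 5.6841
59.1094 35.9785 11.4328 1.3767
68.9691 48.1532 22.4500 3.1954 0.0000
77.8421 59.1094 35.9785 7.4170 0.0000 0.0000

Δt=0.33940  u=1.11121  d=0.89992  q=0.56121  discount=0.98184
step 5 (expiry): payoffs max(K−S,0) = 77.8421 59.1094 35.9785 7.4170 0.0000 0.0000
step 4: (k=4,j=0): S=88.6609, (K−S)⁺=68.9691, hold=66.1064 ⇒ V=68.9691 exercise | (k=4,j=1): S=109.4768, (K−S)⁺=48.1532, hold=45.2905 ⇒ V=48.1532 exercise | (k=4,j=2): S=135.1800, (K−S)⁺=22.4500, hold=19.5873 ⇒ V=22.4500 exercise | (k=4,j=3): S=166.9178, (K−S)⁺=0.0000, hold=3.1954 ⇒ V=3.1954 continue | (k=4,j=4): S=206.1070, (K−S)⁺=0.0000, hold=0.0000 ⇒ V=0.0000 continue  boundary S*=135.1800
step 3: (k=3,j=0): S=98.5206, (K−S)⁺=59.1094, hold=56.2467 ⇒ V=59.1094 exercise | (k=3,j=1): S=121.6515, (K−S)⁺=35.9785, hold=33.1159 ⇒ V=35.9785 exercise | (k=3,j=2): S=150.2130, (K−S)⁺=7.4170, hold=11.4328 ⇒ V=11.4328 continue | (k=3,j=3): S=185.4803, (K−S)⁺=0.0000, hold=1.3767 ⇒ V=1.3767 continue  boundary S*=121.6515
step 2: (k=2,j=0): S=109.4768, (K−S)⁺=48.1532, hold=45.2905 ⇒ V=48.1532 exercise | (k=2,j=1): S=135.1800, (K−S)⁺=22.4500, hold=21.8001 ⇒ V=22.4500 exercise | (k=2,j=2): S=166.9178, (K−S)⁺=0.0000, hold=5.6841 ⇒ V=5.6841 continue  boundary S*=135.1800
step 1: (k=1,j=0): S=121.6515, (K−S)⁺=35.9785, hold=33.1159 ⇒ V=35.9785 exercise | (k=1,j=1): S=150.2130, (K−S)⁺=7.4170, hold=12.8040 ⇒ V=12.8040 continue  boundary S*=121.6515
step 0: (k=0,j=0): S=135.1800, (K−S)⁺=22.4500, hold=22.5557 ⇒ V=22.5557 continue  boundary S*=-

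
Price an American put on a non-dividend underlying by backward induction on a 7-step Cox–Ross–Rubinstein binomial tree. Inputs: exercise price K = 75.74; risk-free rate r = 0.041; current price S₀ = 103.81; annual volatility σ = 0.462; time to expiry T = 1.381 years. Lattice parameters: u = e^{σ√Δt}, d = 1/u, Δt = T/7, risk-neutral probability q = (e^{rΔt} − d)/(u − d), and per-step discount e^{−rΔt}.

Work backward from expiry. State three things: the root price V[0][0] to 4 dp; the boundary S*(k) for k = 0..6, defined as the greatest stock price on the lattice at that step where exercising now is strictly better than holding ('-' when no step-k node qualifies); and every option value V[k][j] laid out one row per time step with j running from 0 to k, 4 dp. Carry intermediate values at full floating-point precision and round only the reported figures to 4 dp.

params: Δt=0.19729 u=1.22778 d=0.81448 q=0.46853 e^(-rΔt)=0.99194
t_7 payoffs: 51.0568 38.5317 19.6507 0.0000 0.0000 0.0000 0.0000 0.0000
t_6: node(6,0) S=30.3054 payoff=45.4346 vs cont=44.8244 → 45.4346 [stop]  node(6,1) S=45.6836 payoff=30.0564 vs cont=29.4463 → 30.0564 [stop]  node(6,2) S=68.8652 payoff=6.8748 vs cont=10.3597 → 10.3597 [wait]  node(6,3) S=103.8100 payoff=0.0000 vs cont=0.0000 → 0.0000 [wait]  node(6,4) S=156.4872 payoff=0.0000 vs cont=0.0000 → 0.0000 [wait]  node(6,5) S=235.8948 payoff=0.0000 vs cont=0.0000 → 0.0000 [wait]  node(6,6) S=355.5968 payoff=0.0000 vs cont=0.0000 → 0.0000 [wait]  ⇒ S*(6)=45.6836
t_5: node(5,0) S=37.2083 payoff=38.5317 vs cont=37.9215 → 38.5317 [stop]  node(5,1) S=56.0893 payoff=19.6507 vs cont=20.6601 → 20.6601 [wait]  node(5,2) S=84.5511 payoff=0.0000 vs cont=5.4615 → 5.4615 [wait]  node(5,3) S=127.4556 payoff=0.0000 vs cont=0.0000 → 0.0000 [wait]  node(5,4) S=192.1315 payoff=0.0000 vs cont=0.0000 → 0.0000 [wait]  node(5,5) S=289.6264 payoff=0.0000 vs cont=0.0000 → 0.0000 [wait]  ⇒ S*(5)=37.2083
t_4: node(4,0) S=45.6836 payoff=30.0564 vs cont=29.9154 → 30.0564 [stop]  node(4,1) S=68.8652 payoff=6.8748 vs cont=13.4301 → 13.4301 [wait]  node(4,2) S=103.8100 payoff=0.0000 vs cont=2.8793 → 2.8793 [wait]  node(4,3) S=156.4872 payoff=0.0000 vs cont=0.0000 → 0.0000 [wait]  node(4,4) S=235.8948 payoff=0.0000 vs cont=0.0000 → 0.0000 [wait]  ⇒ S*(4)=45.6836
t_3: node(3,0) S=56.0893 payoff=19.6507 vs cont=22.0871 → 22.0871 [wait]  node(3,1) S=84.5511 payoff=0.0000 vs cont=8.4184 → 8.4184 [wait]  node(3,2) S=127.4556 payoff=0.0000 vs cont=1.5179 → 1.5179 [wait]  node(3,3) S=192.1315 payoff=0.0000 vs cont=0.0000 → 0.0000 [wait]  ⇒ S*(3)=-
t_2: node(2,0) S=68.8652 payoff=6.8748 vs cont=15.5566 → 15.5566 [wait]  node(2,1) S=103.8100 payoff=0.0000 vs cont=5.1435 → 5.1435 [wait]  node(2,2) S=156.4872 payoff=0.0000 vs cont=0.8002 → 0.8002 [wait]  ⇒ S*(2)=-
t_1: node(1,0) S=84.5511 payoff=0.0000 vs cont=10.5917 → 10.5917 [wait]  node(1,1) S=127.4556 payoff=0.0000 vs cont=3.0835 → 3.0835 [wait]  ⇒ S*(1)=-
t_0: node(0,0) S=103.8100 payoff=0.0000 vs cont=7.0169 → 7.0169 [wait]  ⇒ S*(0)=-

price = 7.0169
boundary = - - - - 45.6836 37.2083 45.6836
tree:
7.0169
10.5917 3.0835
15.5566 5.1435 0.8002
22.0871 8.4184 1.5179 0.0000
30.0564 13.4301 2.8793 0.0000 0.0000
38.5317 20.6601 5.4615 0.0000 0.0000 0.0000
45.4346 30.0564 10.3597 0.0000 0.0000 0.0000 0.0000
51.0568 38.5317 19.6507 0.0000 0.0000 0.0000 0.0000 0.0000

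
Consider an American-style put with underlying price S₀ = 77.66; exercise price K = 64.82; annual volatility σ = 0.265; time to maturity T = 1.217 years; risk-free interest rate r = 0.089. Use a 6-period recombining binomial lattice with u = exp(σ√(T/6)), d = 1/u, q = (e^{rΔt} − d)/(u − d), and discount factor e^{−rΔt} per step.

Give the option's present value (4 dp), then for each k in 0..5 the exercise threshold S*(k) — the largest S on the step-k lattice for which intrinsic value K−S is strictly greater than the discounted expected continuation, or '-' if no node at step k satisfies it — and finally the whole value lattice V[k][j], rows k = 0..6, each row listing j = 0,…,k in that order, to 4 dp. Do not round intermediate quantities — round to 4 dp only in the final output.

params: Δt=0.20283 u=1.12676 d=0.88750 q=0.54633 e^(-rΔt)=0.98211
t_6 payoffs: 26.8707 16.6398 3.6508 0.0000 0.0000 0.0000 0.0000
t_5: node(5,0) S=42.7599 payoff=22.0601 vs cont=20.9005 → 22.0601 [stop]  node(5,1) S=54.2876 payoff=10.5324 vs cont=9.3727 → 10.5324 [stop]  node(5,2) S=68.9232 payoff=0.0000 vs cont=1.6266 → 1.6266 [wait]  node(5,3) S=87.5043 payoff=0.0000 vs cont=0.0000 → 0.0000 [wait]  node(5,4) S=111.0949 payoff=0.0000 vs cont=0.0000 → 0.0000 [wait]  node(5,5) S=141.0453 payoff=0.0000 vs cont=0.0000 → 0.0000 [wait]  ⇒ S*(5)=54.2876
t_4: node(4,0) S=48.1802 payoff=16.6398 vs cont=15.4802 → 16.6398 [stop]  node(4,1) S=61.1692 payoff=3.6508 vs cont=5.5655 → 5.5655 [wait]  node(4,2) S=77.6600 payoff=0.0000 vs cont=0.7247 → 0.7247 [wait]  node(4,3) S=98.5966 payoff=0.0000 vs cont=0.0000 → 0.0000 [wait]  node(4,4) S=125.1775 payoff=0.0000 vs cont=0.0000 → 0.0000 [wait]  ⇒ S*(4)=48.1802
t_3: node(3,0) S=54.2876 payoff=10.5324 vs cont=10.4001 → 10.5324 [stop]  node(3,1) S=68.9232 payoff=0.0000 vs cont=2.8686 → 2.8686 [wait]  node(3,2) S=87.5043 payoff=0.0000 vs cont=0.3229 → 0.3229 [wait]  node(3,3) S=111.0949 payoff=0.0000 vs cont=0.0000 → 0.0000 [wait]  ⇒ S*(3)=54.2876
t_2: node(2,0) S=61.1692 payoff=3.6508 vs cont=6.2319 → 6.2319 [wait]  node(2,1) S=77.6600 payoff=0.0000 vs cont=1.4514 → 1.4514 [wait]  node(2,2) S=98.5966 payoff=0.0000 vs cont=0.1439 → 0.1439 [wait]  ⇒ S*(2)=-
t_1: node(1,0) S=68.9232 payoff=0.0000 vs cont=3.5554 → 3.5554 [wait]  node(1,1) S=87.5043 payoff=0.0000 vs cont=0.7239 → 0.7239 [wait]  ⇒ S*(1)=-
t_0: node(0,0) S=77.6600 payoff=0.0000 vs cont=1.9725 → 1.9725 [wait]  ⇒ S*(0)=-

price = 1.9725
boundary = - - - 54.2876 48.1802 54.2876
tree:
1.9725
3.5554 0.7239
6.2319 1.4514 0.1439
10.5324 2.8686 0.3229 0.0000
16.6398 5.5655 0.7247 0.0000 0.0000
22.0601 10.5324 1.6266 0.0000 0.0000 0.0000
26.8707 16.6398 3.6508 0.0000 0.0000 0.0000 0.0000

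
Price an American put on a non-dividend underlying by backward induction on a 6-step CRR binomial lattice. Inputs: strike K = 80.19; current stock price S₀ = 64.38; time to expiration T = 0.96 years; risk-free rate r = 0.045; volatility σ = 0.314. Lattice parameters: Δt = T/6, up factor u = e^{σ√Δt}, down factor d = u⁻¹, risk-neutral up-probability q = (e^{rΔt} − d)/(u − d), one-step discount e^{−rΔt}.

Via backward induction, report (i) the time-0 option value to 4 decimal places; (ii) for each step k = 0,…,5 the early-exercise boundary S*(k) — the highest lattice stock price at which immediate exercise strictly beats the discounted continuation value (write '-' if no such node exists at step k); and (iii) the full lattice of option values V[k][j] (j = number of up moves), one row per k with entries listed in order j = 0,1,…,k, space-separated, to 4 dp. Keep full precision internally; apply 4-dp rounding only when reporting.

price = 17.1910
boundary = - 56.7811 50.0791 56.7811 64.3800 56.7811
tree:
17.1910
23.4089 11.1562
30.1109 16.5384 5.8783
36.0219 23.4089 9.8345 1.9652
41.2352 30.1109 15.8100 3.9377 0.0000
45.8331 36.0219 23.4089 7.8902 0.0000 0.0000
49.8883 41.2352 30.1109 15.8100 0.0000 0.0000 0.0000

params: Δt=0.16000 u=1.13383 d=0.88197 q=0.49733 e^(-rΔt)=0.99283
t_6 payoffs: 49.8883 41.2352 30.1109 15.8100 0.0000 0.0000 0.0000
t_5: node(5,0) S=34.3569 payoff=45.8331 vs cont=45.2578 → 45.8331 [stop]  node(5,1) S=44.1681 payoff=36.0219 vs cont=35.4466 → 36.0219 [stop]  node(5,2) S=56.7811 payoff=23.4089 vs cont=22.8336 → 23.4089 [stop]  node(5,3) S=72.9959 payoff=7.1941 vs cont=7.8902 → 7.8902 [wait]  node(5,4) S=93.8411 payoff=0.0000 vs cont=0.0000 → 0.0000 [wait]  node(5,5) S=120.6390 payoff=0.0000 vs cont=0.0000 → 0.0000 [wait]  ⇒ S*(5)=56.7811
t_4: node(4,0) S=38.9548 payoff=41.2352 vs cont=40.6599 → 41.2352 [stop]  node(4,1) S=50.0791 payoff=30.1109 vs cont=29.5356 → 30.1109 [stop]  node(4,2) S=64.3800 payoff=15.8100 vs cont=15.5784 → 15.8100 [stop]  node(4,3) S=82.7648 payoff=0.0000 vs cont=3.9377 → 3.9377 [wait]  node(4,4) S=106.3997 payoff=0.0000 vs cont=0.0000 → 0.0000 [wait]  ⇒ S*(4)=64.3800
t_3: node(3,0) S=44.1681 payoff=36.0219 vs cont=35.4466 → 36.0219 [stop]  node(3,1) S=56.7811 payoff=23.4089 vs cont=22.8336 → 23.4089 [stop]  node(3,2) S=72.9959 payoff=7.1941 vs cont=9.8345 → 9.8345 [wait]  node(3,3) S=93.8411 payoff=0.0000 vs cont=1.9652 → 1.9652 [wait]  ⇒ S*(3)=56.7811
t_2: node(2,0) S=50.0791 payoff=30.1109 vs cont=29.5356 → 30.1109 [stop]  node(2,1) S=64.3800 payoff=15.8100 vs cont=16.5384 → 16.5384 [wait]  node(2,2) S=82.7648 payoff=0.0000 vs cont=5.8783 → 5.8783 [wait]  ⇒ S*(2)=50.0791
t_1: node(1,0) S=56.7811 payoff=23.4089 vs cont=23.1933 → 23.4089 [stop]  node(1,1) S=72.9959 payoff=7.1941 vs cont=11.1562 → 11.1562 [wait]  ⇒ S*(1)=56.7811
t_0: node(0,0) S=64.3800 payoff=15.8100 vs cont=17.1910 → 17.1910 [wait]  ⇒ S*(0)=-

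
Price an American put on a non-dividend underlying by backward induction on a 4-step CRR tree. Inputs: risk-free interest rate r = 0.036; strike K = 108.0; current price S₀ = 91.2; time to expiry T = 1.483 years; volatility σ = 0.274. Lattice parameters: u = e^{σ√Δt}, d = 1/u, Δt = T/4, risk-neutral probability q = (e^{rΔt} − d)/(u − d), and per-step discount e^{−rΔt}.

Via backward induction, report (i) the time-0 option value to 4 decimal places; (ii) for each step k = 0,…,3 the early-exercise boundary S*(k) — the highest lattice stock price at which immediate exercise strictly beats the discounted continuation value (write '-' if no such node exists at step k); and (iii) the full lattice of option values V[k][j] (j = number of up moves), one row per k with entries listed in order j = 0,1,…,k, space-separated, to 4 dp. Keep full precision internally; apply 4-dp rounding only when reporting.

price = 20.9519
boundary = - 77.1860 65.3255 77.1860
tree:
20.9519
30.8140 11.5940
42.6745 19.3386 4.1144
52.7126 30.8140 8.3140 0.0000
61.2082 42.6745 16.8000 0.0000 0.0000

params: Δt=0.37075 u=1.18156 d=0.84634 q=0.49847 e^(-rΔt)=0.98674
t_4 payoffs: 61.2082 42.6745 16.8000 0.0000 0.0000
t_3: node(3,0) S=55.2874 payoff=52.7126 vs cont=51.2807 → 52.7126 [stop]  node(3,1) S=77.1860 payoff=30.8140 vs cont=29.3821 → 30.8140 [stop]  node(3,2) S=107.7584 payoff=0.2416 vs cont=8.3140 → 8.3140 [wait]  node(3,3) S=150.4400 payoff=0.0000 vs cont=0.0000 → 0.0000 [wait]  ⇒ S*(3)=77.1860
t_2: node(2,0) S=65.3255 payoff=42.6745 vs cont=41.2426 → 42.6745 [stop]  node(2,1) S=91.2000 payoff=16.8000 vs cont=19.3386 → 19.3386 [wait]  node(2,2) S=127.3231 payoff=0.0000 vs cont=4.1144 → 4.1144 [wait]  ⇒ S*(2)=65.3255
t_1: node(1,0) S=77.1860 payoff=30.8140 vs cont=30.6307 → 30.8140 [stop]  node(1,1) S=107.7584 payoff=0.2416 vs cont=11.5940 → 11.5940 [wait]  ⇒ S*(1)=77.1860
t_0: node(0,0) S=91.2000 payoff=16.8000 vs cont=20.9519 → 20.9519 [wait]  ⇒ S*(0)=-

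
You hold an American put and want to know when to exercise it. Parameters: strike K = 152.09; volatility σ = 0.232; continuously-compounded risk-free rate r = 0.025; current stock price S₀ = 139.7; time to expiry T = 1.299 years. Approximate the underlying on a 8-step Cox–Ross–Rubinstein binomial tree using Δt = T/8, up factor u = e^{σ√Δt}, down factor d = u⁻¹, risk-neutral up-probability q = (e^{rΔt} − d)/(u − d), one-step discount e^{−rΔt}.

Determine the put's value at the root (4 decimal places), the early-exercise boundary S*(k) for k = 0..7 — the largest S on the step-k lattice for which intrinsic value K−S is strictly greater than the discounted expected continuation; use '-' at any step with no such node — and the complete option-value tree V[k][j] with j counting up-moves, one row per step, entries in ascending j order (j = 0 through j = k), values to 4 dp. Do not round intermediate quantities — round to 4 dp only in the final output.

price = 20.3469
boundary = - - - 105.5346 115.8765 105.5346 115.8765 127.2319
tree:
20.3469
27.7093 13.1024
36.5465 19.0404 7.2324
46.5554 26.7703 11.4154 3.0812
55.9743 36.2135 17.4838 5.4004 0.7719
64.5526 46.5554 25.7814 9.2745 1.5450 0.0000
72.3653 55.9743 36.2135 15.4915 3.0925 0.0000 0.0000
79.4806 64.5526 46.5554 24.8581 6.1900 0.0000 0.0000 0.0000
85.9610 72.3653 55.9743 36.2135 12.3900 0.0000 0.0000 0.0000 0.0000

Δt=0.16237  u=1.09800  d=0.91075  q=0.49837  discount=0.99595
step 8 (expiry): payoffs max(K−S,0) = 85.9610 72.3653 55.9743 36.2135 12.3900 0.0000 0.0000 0.0000 0.0000
step 7: (k=7,j=0): S=72.6094, (K−S)⁺=79.4806, hold=78.8645 ⇒ V=79.4806 exercise | (k=7,j=1): S=87.5374, (K−S)⁺=64.5526, hold=63.9365 ⇒ V=64.5526 exercise | (k=7,j=2): S=105.5346, (K−S)⁺=46.5554, hold=45.9393 ⇒ V=46.5554 exercise | (k=7,j=3): S=127.2319, (K−S)⁺=24.8581, hold=24.2420 ⇒ V=24.8581 exercise | (k=7,j=4): S=153.3900, (K−S)⁺=0.0000, hold=6.1900 ⇒ V=6.1900 continue | (k=7,j=5): S=184.9260, (K−S)⁺=0.0000, hold=0.0000 ⇒ V=0.0000 continue | (k=7,j=6): S=222.9457, (K−S)⁺=0.0000, hold=0.0000 ⇒ V=0.0000 continue | (k=7,j=7): S=268.7820, (K−S)⁺=0.0000, hold=0.0000 ⇒ V=0.0000 continue  boundary S*=127.2319
step 6: (k=6,j=0): S=79.7247, (K−S)⁺=72.3653, hold=71.7491 ⇒ V=72.3653 exercise | (k=6,j=1): S=96.1157, (K−S)⁺=55.9743, hold=55.3582 ⇒ V=55.9743 exercise | (k=6,j=2): S=115.8765, (K−S)⁺=36.2135, hold=35.5974 ⇒ V=36.2135 exercise | (k=6,j=3): S=139.7000, (K−S)⁺=12.3900, hold=15.4915 ⇒ V=15.4915 continue | (k=6,j=4): S=168.4215, (K−S)⁺=0.0000, hold=3.0925 ⇒ V=3.0925 continue | (k=6,j=5): S=203.0479, (K−S)⁺=0.0000, hold=0.0000 ⇒ V=0.0000 continue | (k=6,j=6): S=244.7934, (K−S)⁺=0.0000, hold=0.0000 ⇒ V=0.0000 continue  boundary S*=115.8765
step 5: (k=5,j=0): S=87.5374, (K−S)⁺=64.5526, hold=63.9365 ⇒ V=64.5526 exercise | (k=5,j=1): S=105.5346, (K−S)⁺=46.5554, hold=45.9393 ⇒ V=46.5554 exercise | (k=5,j=2): S=127.2319, (K−S)⁺=24.8581, hold=25.7814 ⇒ V=25.7814 continue | (k=5,j=3): S=153.3900, (K−S)⁺=0.0000, hold=9.2745 ⇒ V=9.2745 continue | (k=5,j=4): S=184.9260, (K−S)⁺=0.0000, hold=1.5450 ⇒ V=1.5450 continue | (k=5,j=5): S=222.9457, (K−S)⁺=0.0000, hold=0.0000 ⇒ V=0.0000 continue  boundary S*=105.5346
step 4: (k=4,j=0): S=96.1157, (K−S)⁺=55.9743, hold=55.3582 ⇒ V=55.9743 exercise | (k=4,j=1): S=115.8765, (K−S)⁺=36.2135, hold=36.0557 ⇒ V=36.2135 exercise | (k=4,j=2): S=139.7000, (K−S)⁺=12.3900, hold=17.4838 ⇒ V=17.4838 continue | (k=4,j=3): S=168.4215, (K−S)⁺=0.0000, hold=5.4004 ⇒ V=5.4004 continue | (k=4,j=4): S=203.0479, (K−S)⁺=0.0000, hold=0.7719 ⇒ V=0.7719 continue  boundary S*=115.8765
step 3: (k=3,j=0): S=105.5346, (K−S)⁺=46.5554, hold=45.9393 ⇒ V=46.5554 exercise | (k=3,j=1): S=127.2319, (K−S)⁺=24.8581, hold=26.7703 ⇒ V=26.7703 continue | (k=3,j=2): S=153.3900, (K−S)⁺=0.0000, hold=11.4154 ⇒ V=11.4154 continue | (k=3,j=3): S=184.9260, (K−S)⁺=0.0000, hold=3.0812 ⇒ V=3.0812 continue  boundary S*=105.5346
step 2: (k=2,j=0): S=115.8765, (K−S)⁺=36.2135, hold=36.5465 ⇒ V=36.5465 continue | (k=2,j=1): S=139.7000, (K−S)⁺=12.3900, hold=19.0404 ⇒ V=19.0404 continue | (k=2,j=2): S=168.4215, (K−S)⁺=0.0000, hold=7.2324 ⇒ V=7.2324 continue  boundary S*=-
step 1: (k=1,j=0): S=127.2319, (K−S)⁺=24.8581, hold=27.7093 ⇒ V=27.7093 continue | (k=1,j=1): S=153.3900, (K−S)⁺=0.0000, hold=13.1024 ⇒ V=13.1024 continue  boundary S*=-
step 0: (k=0,j=0): S=139.7000, (K−S)⁺=12.3900, hold=20.3469 ⇒ V=20.3469 continue  boundary S*=-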